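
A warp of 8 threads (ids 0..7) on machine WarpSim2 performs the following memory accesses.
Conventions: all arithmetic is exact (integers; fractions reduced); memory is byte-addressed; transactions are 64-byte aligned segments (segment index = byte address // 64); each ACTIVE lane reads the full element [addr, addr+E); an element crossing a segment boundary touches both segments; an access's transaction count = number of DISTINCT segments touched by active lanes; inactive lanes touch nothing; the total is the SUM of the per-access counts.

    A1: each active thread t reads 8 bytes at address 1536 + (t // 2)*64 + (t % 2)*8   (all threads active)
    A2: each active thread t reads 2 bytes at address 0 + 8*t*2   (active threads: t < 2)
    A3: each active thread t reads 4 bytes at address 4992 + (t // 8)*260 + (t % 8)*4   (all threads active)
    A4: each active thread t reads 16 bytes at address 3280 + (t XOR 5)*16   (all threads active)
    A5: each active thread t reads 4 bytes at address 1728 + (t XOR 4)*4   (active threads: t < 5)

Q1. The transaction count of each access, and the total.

A1: 4 transactions
A2: 1 transaction
A3: 1 transaction
A4: 3 transactions
A5: 1 transaction

Answer: 4,1,1,3,1; total 10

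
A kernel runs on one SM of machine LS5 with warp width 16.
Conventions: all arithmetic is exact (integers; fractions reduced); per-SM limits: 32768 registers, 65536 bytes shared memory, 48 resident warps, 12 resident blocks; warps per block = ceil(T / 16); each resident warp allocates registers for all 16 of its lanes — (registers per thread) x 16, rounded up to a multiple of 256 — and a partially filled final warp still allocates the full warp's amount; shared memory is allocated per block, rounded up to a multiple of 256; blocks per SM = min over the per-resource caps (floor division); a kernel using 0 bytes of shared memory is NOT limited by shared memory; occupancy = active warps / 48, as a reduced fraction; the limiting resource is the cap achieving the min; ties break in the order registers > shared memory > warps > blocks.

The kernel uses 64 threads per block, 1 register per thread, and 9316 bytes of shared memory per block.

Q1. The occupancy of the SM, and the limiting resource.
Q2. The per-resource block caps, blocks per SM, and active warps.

Answer: occupancy 1/2, limited by shared memory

registers: 32 blocks
shared memory: 6 blocks
warps: 12 blocks
blocks: 12 blocks

Answer: 6 blocks, 24 active warps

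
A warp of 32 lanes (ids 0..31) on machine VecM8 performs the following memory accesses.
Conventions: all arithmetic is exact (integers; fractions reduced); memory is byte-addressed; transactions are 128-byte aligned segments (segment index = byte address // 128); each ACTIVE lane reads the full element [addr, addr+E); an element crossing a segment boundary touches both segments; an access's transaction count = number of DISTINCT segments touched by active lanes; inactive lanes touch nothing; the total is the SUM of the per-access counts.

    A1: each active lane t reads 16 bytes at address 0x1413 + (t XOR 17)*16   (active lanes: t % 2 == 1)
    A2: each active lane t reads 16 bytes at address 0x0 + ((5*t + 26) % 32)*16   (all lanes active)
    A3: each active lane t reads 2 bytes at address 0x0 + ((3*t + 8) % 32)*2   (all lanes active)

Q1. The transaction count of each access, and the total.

A1: 5 transactions
A2: 4 transactions
A3: 1 transaction

Answer: 5,4,1; total 10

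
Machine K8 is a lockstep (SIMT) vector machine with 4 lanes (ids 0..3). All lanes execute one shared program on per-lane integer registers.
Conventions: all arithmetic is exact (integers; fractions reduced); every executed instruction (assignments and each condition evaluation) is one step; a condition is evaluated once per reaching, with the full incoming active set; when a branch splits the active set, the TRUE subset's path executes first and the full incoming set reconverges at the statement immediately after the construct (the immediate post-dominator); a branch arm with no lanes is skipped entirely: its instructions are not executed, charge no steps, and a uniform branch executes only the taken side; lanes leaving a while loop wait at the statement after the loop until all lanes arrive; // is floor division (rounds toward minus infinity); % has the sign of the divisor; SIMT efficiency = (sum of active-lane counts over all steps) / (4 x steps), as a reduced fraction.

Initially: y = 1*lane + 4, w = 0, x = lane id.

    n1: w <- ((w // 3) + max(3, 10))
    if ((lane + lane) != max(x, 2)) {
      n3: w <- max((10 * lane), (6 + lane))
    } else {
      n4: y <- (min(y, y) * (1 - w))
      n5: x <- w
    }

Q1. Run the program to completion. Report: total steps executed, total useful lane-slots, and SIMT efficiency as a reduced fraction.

Answer: 5 steps, 13 useful, 13/20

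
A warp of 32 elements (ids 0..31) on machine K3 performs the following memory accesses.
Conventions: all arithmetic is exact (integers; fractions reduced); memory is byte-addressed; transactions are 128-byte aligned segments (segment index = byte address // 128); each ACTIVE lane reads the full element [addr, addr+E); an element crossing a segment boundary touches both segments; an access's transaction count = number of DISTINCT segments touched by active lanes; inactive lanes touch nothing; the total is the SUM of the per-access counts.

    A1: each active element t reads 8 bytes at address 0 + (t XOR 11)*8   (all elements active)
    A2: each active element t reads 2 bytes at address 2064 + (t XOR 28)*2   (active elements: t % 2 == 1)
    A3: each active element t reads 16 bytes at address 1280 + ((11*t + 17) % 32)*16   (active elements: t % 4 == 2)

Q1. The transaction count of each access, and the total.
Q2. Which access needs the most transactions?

A1: 2 transactions
A2: 1 transaction
A3: 4 transactions

Answer: 2,1,4; total 7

Answer: A3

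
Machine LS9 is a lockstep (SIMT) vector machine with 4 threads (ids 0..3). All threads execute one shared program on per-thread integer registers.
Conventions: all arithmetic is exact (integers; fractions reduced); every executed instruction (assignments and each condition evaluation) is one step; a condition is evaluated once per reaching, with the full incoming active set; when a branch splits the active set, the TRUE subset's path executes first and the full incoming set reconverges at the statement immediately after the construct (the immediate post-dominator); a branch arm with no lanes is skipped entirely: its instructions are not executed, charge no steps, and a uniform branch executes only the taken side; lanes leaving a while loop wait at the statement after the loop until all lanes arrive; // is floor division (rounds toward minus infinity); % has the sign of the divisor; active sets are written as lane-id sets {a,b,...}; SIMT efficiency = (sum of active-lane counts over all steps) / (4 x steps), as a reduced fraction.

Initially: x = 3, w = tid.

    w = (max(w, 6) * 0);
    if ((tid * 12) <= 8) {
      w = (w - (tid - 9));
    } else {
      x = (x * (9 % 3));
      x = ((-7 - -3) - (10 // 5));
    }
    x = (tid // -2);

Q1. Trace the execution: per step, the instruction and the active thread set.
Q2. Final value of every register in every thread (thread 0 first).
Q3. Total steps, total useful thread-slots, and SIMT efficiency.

step 0: w <- (max(w, 6) * 0)         {0,1,2,3}
step 1: eval ((tid * 12) <= 8)       {0,1,2,3}
step 2: w <- (w - (tid - 9))         {0}
step 3: x <- (x * (9 % 3))           {1,2,3}
step 4: x <- ((-7 - -3) - (10 // 5)) {1,2,3}
step 5: x <- (tid // -2)             {0,1,2,3}

Answer: 6 steps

x: 0,-1,-1,-2
w: 9,0,0,0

steps = 6; useful = 19; efficiency = 19/24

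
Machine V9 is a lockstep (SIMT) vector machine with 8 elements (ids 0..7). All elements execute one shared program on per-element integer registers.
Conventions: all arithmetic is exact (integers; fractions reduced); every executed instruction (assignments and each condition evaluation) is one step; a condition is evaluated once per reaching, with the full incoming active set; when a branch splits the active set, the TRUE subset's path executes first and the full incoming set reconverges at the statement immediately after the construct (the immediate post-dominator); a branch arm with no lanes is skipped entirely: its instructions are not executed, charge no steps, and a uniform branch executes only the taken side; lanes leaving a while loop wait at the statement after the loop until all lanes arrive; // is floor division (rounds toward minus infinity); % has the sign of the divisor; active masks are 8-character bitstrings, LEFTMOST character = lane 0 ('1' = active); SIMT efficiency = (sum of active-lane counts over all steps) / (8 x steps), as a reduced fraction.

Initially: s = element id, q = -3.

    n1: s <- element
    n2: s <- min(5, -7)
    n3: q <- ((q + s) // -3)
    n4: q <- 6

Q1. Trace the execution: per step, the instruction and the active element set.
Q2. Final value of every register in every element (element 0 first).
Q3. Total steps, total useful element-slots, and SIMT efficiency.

step 0: s <- element                 11111111
step 1: s <- min(5, -7)              11111111
step 2: q <- ((q + s) // -3)         11111111
step 3: q <- 6                       11111111

Answer: 4 steps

s: -7,-7,-7,-7,-7,-7,-7,-7
q: 6,6,6,6,6,6,6,6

steps = 4; useful = 32; efficiency = 32/32 = 1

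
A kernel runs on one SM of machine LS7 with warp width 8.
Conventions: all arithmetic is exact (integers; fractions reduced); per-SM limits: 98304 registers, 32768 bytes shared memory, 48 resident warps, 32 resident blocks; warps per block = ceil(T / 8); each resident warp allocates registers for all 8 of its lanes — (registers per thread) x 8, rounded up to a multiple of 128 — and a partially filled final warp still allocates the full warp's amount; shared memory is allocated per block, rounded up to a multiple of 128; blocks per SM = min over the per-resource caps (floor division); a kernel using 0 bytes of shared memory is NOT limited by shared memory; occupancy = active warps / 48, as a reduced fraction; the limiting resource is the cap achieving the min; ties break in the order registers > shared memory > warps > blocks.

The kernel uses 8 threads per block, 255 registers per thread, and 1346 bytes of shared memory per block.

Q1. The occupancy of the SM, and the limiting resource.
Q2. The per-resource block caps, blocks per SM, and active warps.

Answer: occupancy 23/48, limited by shared memory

registers: 48 blocks
shared memory: 23 blocks
warps: 48 blocks
blocks: 32 blocks

Answer: 23 blocks, 23 active warps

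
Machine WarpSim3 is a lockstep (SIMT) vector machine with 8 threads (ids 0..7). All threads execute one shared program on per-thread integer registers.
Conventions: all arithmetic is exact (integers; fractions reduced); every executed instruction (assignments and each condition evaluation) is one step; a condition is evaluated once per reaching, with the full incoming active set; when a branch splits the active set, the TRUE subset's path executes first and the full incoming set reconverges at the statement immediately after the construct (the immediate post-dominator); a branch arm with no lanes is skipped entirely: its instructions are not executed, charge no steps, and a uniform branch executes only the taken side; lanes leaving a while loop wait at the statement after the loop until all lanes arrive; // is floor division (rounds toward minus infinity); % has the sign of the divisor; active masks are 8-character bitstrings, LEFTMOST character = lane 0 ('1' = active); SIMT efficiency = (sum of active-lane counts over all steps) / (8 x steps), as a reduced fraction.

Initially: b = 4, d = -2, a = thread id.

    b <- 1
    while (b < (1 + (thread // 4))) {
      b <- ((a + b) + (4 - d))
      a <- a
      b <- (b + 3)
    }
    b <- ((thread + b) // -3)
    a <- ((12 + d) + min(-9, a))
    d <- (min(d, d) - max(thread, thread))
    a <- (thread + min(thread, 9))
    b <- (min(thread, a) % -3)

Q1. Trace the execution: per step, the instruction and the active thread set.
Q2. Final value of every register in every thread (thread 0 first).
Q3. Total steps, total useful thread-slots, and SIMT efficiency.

step 0: b <- 1                       11111111
step 1: eval (b < (1 + (thread // 4))) 11111111
step 2: b <- ((a + b) + (4 - d))     00001111
step 3: a <- a                       00001111
step 4: b <- (b + 3)                 00001111
step 5: eval (b < (1 + (thread // 4))) 00001111
step 6: b <- ((thread + b) // -3)    11111111
step 7: a <- ((12 + d) + min(-9, a)) 11111111
step 8: d <- (min(d, d) - max(thread, thread)) 11111111
step 9: a <- (thread + min(thread, 9)) 11111111
step 10: b <- (min(thread, a) % -3)   11111111

Answer: 11 steps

b: 0,-2,-1,0,-2,-1,0,-2
d: -2,-3,-4,-5,-6,-7,-8,-9
a: 0,2,4,6,8,10,12,14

steps = 11; useful = 72; efficiency = 72/88 = 9/11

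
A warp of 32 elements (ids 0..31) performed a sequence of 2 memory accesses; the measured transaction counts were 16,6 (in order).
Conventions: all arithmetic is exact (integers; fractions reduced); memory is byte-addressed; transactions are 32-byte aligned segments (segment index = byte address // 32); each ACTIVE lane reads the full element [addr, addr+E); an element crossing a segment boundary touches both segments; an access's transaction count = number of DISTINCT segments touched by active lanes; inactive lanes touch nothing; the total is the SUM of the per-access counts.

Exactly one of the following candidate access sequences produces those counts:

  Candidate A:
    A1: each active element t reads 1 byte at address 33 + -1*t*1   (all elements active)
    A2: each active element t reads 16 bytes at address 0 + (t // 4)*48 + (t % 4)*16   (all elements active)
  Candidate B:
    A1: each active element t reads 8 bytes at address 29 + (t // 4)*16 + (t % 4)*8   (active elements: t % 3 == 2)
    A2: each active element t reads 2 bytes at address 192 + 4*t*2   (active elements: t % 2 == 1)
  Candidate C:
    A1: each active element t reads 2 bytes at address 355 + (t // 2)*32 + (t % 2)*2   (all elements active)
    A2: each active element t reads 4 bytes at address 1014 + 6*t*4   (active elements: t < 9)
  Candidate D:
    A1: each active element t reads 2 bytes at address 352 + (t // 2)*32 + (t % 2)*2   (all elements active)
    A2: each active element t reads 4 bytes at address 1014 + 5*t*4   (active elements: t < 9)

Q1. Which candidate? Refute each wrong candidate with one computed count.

A: A1 gives 2 transactions, not 16
B: A1 gives 4 transactions, not 16
C: A2 gives 7 transactions, not 6
D: all counts match (16,6)

Answer: D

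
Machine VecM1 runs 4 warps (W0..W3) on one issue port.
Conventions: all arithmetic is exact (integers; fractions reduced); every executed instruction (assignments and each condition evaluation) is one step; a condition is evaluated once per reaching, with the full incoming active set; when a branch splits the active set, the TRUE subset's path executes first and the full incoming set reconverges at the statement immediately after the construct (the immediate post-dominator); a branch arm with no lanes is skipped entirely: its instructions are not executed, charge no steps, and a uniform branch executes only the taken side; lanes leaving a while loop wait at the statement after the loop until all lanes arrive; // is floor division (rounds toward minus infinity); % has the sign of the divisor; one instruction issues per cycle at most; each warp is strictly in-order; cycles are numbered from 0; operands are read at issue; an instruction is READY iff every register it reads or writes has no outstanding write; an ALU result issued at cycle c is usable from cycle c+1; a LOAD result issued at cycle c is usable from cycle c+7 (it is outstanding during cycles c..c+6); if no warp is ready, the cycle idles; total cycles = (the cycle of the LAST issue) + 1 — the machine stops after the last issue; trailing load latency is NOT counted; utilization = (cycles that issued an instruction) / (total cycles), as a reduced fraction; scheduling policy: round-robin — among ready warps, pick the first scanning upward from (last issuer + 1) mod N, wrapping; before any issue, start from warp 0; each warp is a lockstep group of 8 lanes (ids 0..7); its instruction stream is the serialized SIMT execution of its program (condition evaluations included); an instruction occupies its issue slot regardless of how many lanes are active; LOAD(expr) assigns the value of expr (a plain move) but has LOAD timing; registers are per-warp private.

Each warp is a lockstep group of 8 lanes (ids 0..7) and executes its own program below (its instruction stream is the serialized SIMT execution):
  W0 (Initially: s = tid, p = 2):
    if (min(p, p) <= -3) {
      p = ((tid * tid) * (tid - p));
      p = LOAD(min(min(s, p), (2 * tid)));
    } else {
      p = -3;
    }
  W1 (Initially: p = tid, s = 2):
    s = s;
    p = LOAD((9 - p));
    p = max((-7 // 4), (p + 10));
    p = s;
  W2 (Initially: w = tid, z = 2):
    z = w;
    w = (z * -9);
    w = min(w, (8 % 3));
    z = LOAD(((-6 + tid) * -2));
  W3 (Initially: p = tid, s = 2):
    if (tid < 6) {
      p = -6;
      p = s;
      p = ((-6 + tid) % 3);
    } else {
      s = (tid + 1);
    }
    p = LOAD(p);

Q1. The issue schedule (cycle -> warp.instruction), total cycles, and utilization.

cycle 0: W0.I0
cycle 1: W1.I0
cycle 2: W2.I0
cycle 3: W3.I0
cycle 4: W0.I1
cycle 5: W1.I1
cycle 6: W2.I1
cycle 7: W3.I1
cycle 8: W2.I2
cycle 9: W3.I2
cycle 10: W2.I3
cycle 11: W3.I3
cycle 12: W1.I2
cycle 13: W3.I4
cycle 14: W1.I3
cycle 15: W3.I5

Answer: 16 cycles, utilization 1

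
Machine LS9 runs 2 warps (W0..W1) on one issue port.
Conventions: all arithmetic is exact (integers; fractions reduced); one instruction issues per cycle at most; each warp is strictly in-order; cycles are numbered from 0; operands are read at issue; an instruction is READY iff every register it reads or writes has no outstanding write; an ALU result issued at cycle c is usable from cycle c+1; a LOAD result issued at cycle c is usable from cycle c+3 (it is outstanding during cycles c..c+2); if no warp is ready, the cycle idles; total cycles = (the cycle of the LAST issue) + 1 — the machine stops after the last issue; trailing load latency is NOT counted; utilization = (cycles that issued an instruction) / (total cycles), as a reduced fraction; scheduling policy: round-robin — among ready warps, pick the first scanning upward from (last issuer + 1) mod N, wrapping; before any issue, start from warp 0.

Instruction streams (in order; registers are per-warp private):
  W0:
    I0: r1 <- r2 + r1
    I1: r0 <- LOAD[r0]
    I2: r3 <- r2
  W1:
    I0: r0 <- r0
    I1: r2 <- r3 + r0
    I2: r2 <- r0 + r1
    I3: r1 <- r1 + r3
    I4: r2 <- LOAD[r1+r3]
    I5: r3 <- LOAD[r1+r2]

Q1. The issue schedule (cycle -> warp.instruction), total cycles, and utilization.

cycle 0: W0.I0
cycle 1: W1.I0
cycle 2: W0.I1
cycle 3: W1.I1
cycle 4: W0.I2
cycle 5: W1.I2
cycle 6: W1.I3
cycle 7: W1.I4
cycle 8: idle
cycle 9: idle
cycle 10: W1.I5

Answer: 11 cycles, utilization 9/11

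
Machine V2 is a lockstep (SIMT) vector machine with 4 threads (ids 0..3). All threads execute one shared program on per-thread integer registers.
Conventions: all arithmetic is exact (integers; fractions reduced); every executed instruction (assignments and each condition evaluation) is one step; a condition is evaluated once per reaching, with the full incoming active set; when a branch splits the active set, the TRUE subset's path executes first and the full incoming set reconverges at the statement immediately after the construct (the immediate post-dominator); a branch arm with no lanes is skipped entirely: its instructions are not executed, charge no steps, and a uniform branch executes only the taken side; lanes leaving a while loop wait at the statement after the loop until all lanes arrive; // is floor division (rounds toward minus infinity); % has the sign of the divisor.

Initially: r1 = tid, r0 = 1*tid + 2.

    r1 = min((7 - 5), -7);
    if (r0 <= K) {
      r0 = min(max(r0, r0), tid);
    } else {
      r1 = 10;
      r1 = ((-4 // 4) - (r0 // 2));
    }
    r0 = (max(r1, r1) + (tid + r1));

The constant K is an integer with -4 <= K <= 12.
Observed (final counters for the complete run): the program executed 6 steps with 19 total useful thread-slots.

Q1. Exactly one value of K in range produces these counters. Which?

Answer: K = 2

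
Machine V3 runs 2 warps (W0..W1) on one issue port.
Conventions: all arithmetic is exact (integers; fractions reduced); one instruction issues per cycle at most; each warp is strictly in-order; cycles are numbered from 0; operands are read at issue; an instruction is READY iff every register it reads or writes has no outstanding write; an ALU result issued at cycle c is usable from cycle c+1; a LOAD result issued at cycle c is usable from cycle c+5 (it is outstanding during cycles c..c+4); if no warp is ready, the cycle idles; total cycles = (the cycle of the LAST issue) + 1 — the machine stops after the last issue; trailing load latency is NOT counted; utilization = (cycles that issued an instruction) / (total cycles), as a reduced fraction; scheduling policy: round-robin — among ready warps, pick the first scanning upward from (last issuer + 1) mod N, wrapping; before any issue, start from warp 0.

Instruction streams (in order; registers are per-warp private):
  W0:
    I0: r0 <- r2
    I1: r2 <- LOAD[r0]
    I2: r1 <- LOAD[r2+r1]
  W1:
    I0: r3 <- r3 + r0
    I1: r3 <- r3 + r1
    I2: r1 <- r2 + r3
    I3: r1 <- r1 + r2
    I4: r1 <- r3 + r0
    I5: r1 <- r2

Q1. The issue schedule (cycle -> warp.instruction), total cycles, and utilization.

cycle 0: W0.I0
cycle 1: W1.I0
cycle 2: W0.I1
cycle 3: W1.I1
cycle 4: W1.I2
cycle 5: W1.I3
cycle 6: W1.I4
cycle 7: W0.I2
cycle 8: W1.I5

Answer: 9 cycles, utilization 1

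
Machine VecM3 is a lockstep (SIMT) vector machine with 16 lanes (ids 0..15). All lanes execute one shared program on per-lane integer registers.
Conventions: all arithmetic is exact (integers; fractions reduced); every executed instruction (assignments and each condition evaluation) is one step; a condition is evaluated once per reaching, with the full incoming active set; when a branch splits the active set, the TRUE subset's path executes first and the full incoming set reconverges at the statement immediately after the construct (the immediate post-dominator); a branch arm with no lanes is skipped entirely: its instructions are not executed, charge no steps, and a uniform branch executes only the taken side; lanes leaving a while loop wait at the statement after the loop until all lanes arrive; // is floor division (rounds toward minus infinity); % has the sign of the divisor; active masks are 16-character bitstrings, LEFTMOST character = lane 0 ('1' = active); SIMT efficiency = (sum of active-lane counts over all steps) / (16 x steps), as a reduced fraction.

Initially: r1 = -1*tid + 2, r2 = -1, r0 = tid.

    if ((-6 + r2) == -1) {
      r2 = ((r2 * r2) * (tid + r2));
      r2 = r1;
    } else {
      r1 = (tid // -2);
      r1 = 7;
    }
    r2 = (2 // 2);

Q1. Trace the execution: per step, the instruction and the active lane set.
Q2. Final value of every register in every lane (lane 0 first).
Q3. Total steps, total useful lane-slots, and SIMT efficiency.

step 0: eval ((-6 + r2) == -1)       1111111111111111
step 1: r1 <- (tid // -2)            1111111111111111
step 2: r1 <- 7                      1111111111111111
step 3: r2 <- (2 // 2)               1111111111111111

Answer: 4 steps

r1: 7,7,7,7,7,7,7,7,7,7,7,7,7,7,7,7
r2: 1,1,1,1,1,1,1,1,1,1,1,1,1,1,1,1
r0: 0,1,2,3,4,5,6,7,8,9,10,11,12,13,14,15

steps = 4; useful = 64; efficiency = 64/64 = 1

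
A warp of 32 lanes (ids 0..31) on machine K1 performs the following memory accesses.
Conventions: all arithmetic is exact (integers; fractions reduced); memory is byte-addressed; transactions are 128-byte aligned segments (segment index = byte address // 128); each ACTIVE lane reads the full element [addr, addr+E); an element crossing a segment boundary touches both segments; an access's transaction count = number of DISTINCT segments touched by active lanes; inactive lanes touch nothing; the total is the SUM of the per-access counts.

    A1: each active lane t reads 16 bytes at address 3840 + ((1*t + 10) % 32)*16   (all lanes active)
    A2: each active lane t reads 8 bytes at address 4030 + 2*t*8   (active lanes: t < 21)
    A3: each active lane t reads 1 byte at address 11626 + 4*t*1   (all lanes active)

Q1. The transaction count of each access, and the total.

A1: 4 transactions
A2: 4 transactions
A3: 2 transactions

Answer: 4,4,2; total 10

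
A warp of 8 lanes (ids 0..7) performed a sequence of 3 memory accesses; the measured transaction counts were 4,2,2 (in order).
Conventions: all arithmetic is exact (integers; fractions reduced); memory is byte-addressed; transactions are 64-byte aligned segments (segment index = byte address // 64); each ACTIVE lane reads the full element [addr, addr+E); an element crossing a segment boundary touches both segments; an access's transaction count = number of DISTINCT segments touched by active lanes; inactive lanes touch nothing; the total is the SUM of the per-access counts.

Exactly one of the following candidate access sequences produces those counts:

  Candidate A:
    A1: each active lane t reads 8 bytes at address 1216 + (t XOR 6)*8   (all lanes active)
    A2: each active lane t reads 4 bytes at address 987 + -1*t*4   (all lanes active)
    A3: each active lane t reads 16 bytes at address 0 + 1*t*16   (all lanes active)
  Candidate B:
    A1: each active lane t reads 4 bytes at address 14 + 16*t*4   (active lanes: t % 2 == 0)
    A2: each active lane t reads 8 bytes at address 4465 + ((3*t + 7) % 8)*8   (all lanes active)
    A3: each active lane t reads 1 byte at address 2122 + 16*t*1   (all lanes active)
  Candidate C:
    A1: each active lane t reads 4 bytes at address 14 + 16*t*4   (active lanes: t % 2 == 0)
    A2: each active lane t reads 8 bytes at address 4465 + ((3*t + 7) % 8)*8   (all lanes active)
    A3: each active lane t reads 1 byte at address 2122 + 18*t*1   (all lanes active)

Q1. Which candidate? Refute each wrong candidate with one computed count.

A: A1 gives 1 transaction, not 4
C: A3 gives 3 transactions, not 2
B: all counts match (4,2,2)

Answer: B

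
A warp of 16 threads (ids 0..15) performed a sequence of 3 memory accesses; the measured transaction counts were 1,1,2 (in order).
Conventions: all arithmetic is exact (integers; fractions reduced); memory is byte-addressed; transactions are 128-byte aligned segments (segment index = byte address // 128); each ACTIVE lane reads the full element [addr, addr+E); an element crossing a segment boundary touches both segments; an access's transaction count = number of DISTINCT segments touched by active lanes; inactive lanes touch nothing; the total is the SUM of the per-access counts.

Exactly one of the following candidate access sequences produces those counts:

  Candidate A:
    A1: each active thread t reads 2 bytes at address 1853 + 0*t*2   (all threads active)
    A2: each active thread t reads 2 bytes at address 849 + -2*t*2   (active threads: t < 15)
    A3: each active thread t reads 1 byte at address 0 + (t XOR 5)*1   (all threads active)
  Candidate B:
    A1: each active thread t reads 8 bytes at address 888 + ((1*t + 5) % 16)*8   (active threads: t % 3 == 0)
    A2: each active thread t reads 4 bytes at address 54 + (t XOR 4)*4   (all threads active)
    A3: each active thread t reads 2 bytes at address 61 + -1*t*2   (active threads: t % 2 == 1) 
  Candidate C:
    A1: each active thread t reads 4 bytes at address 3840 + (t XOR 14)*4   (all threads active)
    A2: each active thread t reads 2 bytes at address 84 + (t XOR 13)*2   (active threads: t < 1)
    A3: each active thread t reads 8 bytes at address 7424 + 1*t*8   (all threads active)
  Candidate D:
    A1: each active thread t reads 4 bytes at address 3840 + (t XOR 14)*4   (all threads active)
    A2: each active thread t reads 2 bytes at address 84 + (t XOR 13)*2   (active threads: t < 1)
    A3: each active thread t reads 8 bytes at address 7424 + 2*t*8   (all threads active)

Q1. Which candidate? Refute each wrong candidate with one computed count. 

A: A3 gives 1 transaction, not 2
B: A3 gives 1 transaction, not 2
C: A3 gives 1 transaction, not 2
D: all counts match (1,1,2)

Answer: D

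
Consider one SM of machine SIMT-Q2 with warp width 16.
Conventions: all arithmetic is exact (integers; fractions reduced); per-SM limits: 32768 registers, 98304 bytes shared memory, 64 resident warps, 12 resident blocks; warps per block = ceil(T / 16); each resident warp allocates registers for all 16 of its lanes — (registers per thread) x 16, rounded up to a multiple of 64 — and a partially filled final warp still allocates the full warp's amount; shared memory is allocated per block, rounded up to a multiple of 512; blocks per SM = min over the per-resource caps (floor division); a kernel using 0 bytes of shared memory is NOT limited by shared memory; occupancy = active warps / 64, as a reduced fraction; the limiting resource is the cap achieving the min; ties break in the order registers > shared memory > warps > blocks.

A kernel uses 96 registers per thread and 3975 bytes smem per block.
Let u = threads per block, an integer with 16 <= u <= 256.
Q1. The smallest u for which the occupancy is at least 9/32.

Answer: u = 17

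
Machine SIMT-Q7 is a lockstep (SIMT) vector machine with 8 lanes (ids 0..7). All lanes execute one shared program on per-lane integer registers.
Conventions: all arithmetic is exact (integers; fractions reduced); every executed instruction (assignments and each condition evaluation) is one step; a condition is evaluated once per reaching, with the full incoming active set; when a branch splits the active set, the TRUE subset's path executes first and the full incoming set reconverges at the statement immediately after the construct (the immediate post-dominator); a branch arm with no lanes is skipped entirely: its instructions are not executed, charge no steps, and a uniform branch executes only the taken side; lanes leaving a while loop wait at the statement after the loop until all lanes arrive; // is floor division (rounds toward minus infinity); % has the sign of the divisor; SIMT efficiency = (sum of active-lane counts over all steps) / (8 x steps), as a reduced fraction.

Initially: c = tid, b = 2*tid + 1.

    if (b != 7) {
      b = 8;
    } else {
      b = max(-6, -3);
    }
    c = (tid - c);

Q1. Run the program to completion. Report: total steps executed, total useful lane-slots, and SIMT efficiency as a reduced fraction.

Answer: 4 steps, 24 useful, 3/4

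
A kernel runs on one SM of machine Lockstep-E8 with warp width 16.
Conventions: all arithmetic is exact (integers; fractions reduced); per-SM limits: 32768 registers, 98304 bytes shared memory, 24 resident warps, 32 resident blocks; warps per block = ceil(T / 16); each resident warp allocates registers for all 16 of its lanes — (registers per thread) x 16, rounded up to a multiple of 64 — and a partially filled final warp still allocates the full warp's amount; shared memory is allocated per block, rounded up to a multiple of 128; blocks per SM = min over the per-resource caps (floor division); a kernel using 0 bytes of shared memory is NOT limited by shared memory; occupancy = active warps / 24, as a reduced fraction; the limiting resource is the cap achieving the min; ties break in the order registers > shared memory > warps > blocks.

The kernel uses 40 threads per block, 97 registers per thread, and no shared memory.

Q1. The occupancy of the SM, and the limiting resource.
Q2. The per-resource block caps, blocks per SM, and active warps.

Answer: occupancy 3/4, limited by registers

registers: 6 blocks
shared memory: no limit (kernel uses none)
warps: 8 blocks
blocks: 32 blocks

Answer: 6 blocks, 18 active warps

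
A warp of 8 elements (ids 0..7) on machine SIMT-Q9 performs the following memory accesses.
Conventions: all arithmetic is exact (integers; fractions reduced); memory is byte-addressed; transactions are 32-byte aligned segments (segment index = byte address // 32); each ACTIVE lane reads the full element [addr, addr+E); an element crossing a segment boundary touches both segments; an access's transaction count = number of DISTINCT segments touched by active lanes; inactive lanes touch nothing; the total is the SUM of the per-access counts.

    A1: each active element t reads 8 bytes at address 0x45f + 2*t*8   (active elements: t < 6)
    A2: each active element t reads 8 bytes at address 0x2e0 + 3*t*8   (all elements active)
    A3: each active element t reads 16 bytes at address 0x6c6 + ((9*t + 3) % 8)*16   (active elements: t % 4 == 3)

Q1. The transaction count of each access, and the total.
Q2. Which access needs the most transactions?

A1: 4 transactions
A2: 6 transactions
A3: 2 transactions

Answer: 4,6,2; total 12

Answer: A2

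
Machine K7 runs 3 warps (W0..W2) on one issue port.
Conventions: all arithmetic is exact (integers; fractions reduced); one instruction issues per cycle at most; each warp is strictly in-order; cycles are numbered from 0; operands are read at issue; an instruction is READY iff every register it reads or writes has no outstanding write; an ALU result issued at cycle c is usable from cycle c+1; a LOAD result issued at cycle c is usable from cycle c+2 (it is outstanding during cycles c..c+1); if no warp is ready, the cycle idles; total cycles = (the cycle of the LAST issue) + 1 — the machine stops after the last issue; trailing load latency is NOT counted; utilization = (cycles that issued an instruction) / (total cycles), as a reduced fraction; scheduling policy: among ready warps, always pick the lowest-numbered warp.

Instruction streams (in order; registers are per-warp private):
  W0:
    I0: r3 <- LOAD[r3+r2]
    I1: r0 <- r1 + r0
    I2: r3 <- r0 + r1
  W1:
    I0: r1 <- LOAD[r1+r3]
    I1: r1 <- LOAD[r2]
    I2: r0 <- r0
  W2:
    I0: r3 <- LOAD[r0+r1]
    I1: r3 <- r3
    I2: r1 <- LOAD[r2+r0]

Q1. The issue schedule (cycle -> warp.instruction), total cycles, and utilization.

cycle 0: W0.I0
cycle 1: W0.I1
cycle 2: W0.I2
cycle 3: W1.I0
cycle 4: W2.I0
cycle 5: W1.I1
cycle 6: W1.I2
cycle 7: W2.I1
cycle 8: W2.I2

Answer: 9 cycles, utilization 1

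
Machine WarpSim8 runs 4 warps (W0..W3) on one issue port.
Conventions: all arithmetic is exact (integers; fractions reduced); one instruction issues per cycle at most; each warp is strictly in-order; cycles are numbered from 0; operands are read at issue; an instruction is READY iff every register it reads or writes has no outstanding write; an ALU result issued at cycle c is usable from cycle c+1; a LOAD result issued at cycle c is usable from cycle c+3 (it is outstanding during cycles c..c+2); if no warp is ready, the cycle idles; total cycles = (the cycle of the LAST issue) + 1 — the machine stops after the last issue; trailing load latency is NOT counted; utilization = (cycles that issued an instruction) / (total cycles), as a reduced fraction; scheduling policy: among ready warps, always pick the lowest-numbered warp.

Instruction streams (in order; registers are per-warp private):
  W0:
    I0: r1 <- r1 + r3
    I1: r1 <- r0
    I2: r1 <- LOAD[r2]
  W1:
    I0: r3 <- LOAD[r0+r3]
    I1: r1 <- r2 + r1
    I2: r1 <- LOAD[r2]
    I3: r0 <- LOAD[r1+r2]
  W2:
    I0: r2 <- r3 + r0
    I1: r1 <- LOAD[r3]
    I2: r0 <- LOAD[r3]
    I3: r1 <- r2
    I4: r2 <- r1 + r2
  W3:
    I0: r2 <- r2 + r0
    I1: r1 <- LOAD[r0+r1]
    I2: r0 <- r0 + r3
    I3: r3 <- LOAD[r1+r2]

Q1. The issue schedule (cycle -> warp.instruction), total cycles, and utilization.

cycle 0: W0.I0
cycle 1: W0.I1
cycle 2: W0.I2
cycle 3: W1.I0
cycle 4: W1.I1
cycle 5: W1.I2
cycle 6: W2.I0
cycle 7: W2.I1
cycle 8: W1.I3
cycle 9: W2.I2
cycle 10: W2.I3
cycle 11: W2.I4
cycle 12: W3.I0
cycle 13: W3.I1
cycle 14: W3.I2
cycle 15: idle
cycle 16: W3.I3

Answer: 17 cycles, utilization 16/17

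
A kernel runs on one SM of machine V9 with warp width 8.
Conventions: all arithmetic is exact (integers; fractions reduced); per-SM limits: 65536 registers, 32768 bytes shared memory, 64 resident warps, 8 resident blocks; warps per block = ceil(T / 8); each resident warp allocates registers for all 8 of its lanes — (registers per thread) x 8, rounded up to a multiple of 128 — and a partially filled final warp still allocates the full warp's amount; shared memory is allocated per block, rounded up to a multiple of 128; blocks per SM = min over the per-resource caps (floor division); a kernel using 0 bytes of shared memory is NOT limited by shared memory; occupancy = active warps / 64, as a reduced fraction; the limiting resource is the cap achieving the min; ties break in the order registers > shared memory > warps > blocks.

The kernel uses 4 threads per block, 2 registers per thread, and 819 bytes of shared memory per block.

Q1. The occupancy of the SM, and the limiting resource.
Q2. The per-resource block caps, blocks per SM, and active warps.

Answer: occupancy 1/8, limited by blocks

registers: 512 blocks
shared memory: 36 blocks
warps: 64 blocks
blocks: 8 blocks

Answer: 8 blocks, 8 active warps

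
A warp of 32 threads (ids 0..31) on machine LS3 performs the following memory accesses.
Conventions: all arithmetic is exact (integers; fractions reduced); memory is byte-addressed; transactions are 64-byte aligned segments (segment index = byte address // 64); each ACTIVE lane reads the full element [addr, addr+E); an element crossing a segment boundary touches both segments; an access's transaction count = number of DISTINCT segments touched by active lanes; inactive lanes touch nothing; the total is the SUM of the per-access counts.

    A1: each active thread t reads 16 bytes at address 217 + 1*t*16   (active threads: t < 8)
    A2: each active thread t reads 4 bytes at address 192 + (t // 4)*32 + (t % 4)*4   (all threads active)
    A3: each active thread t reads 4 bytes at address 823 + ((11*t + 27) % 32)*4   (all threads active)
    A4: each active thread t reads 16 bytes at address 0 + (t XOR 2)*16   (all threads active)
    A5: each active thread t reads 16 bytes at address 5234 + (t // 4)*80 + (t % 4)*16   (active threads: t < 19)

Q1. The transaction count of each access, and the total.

A1: 3 transactions
A2: 4 transactions
A3: 3 transactions
A4: 8 transactions
A5: 7 transactions

Answer: 3,4,3,8,7; total 25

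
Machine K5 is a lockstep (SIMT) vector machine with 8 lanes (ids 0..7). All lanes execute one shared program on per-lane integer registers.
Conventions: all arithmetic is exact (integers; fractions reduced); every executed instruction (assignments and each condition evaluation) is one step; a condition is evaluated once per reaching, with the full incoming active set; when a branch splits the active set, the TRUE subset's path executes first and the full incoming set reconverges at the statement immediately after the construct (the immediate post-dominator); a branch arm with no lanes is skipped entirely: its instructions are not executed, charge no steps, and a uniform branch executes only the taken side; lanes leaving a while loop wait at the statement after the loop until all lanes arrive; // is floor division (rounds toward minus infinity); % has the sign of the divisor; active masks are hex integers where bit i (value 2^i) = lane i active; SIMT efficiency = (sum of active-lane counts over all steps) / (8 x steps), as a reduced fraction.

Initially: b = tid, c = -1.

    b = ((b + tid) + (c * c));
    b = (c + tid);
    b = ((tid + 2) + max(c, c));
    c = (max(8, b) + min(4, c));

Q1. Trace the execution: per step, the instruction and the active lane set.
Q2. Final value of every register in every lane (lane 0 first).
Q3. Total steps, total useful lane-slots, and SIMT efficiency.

step 0: b <- ((b + tid) + (c * c))   0xff
step 1: b <- (c + tid)               0xff
step 2: b <- ((tid + 2) + max(c, c)) 0xff
step 3: c <- (max(8, b) + min(4, c)) 0xff

Answer: 4 steps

b: 1,2,3,4,5,6,7,8
c: 7,7,7,7,7,7,7,7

steps = 4; useful = 32; efficiency = 32/32 = 1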